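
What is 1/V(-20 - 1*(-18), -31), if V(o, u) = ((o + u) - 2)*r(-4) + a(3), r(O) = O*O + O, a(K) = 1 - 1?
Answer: -1/420 ≈ -0.0023810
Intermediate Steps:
a(K) = 0
r(O) = O + O**2 (r(O) = O**2 + O = O + O**2)
V(o, u) = -24 + 12*o + 12*u (V(o, u) = ((o + u) - 2)*(-4*(1 - 4)) + 0 = (-2 + o + u)*(-4*(-3)) + 0 = (-2 + o + u)*12 + 0 = (-24 + 12*o + 12*u) + 0 = -24 + 12*o + 12*u)
1/V(-20 - 1*(-18), -31) = 1/(-24 + 12*(-20 - 1*(-18)) + 12*(-31)) = 1/(-24 + 12*(-20 + 18) - 372) = 1/(-24 + 12*(-2) - 372) = 1/(-24 - 24 - 372) = 1/(-420) = -1/420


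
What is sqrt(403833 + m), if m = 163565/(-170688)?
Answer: sqrt(183834399198513)/21336 ≈ 635.48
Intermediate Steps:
m = -163565/170688 (m = 163565*(-1/170688) = -163565/170688 ≈ -0.95827)
sqrt(403833 + m) = sqrt(403833 - 163565/170688) = sqrt(68929283539/170688) = sqrt(183834399198513)/21336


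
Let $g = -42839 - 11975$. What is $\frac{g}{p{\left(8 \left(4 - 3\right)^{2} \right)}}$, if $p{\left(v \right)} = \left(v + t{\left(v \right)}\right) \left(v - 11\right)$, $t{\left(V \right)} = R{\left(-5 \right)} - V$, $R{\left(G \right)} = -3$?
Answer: $- \frac{54814}{9} \approx -6090.4$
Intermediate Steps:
$g = -54814$ ($g = -42839 - 11975 = -54814$)
$t{\left(V \right)} = -3 - V$
$p{\left(v \right)} = 33 - 3 v$ ($p{\left(v \right)} = \left(v - \left(3 + v\right)\right) \left(v - 11\right) = - 3 \left(-11 + v\right) = 33 - 3 v$)
$\frac{g}{p{\left(8 \left(4 - 3\right)^{2} \right)}} = - \frac{54814}{33 - 3 \cdot 8 \left(4 - 3\right)^{2}} = - \frac{54814}{33 - 3 \cdot 8 \cdot 1^{2}} = - \frac{54814}{33 - 3 \cdot 8 \cdot 1} = - \frac{54814}{33 - 24} = - \frac{54814}{9}$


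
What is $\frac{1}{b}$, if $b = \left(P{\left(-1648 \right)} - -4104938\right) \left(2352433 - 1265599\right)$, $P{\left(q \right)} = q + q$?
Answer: $\frac{1}{4457803981428} \approx 2.2433 \cdot 10^{-13}$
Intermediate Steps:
$P{\left(q \right)} = 2 q$
$b = 4457803981428$ ($b = \left(2 \left(-1648\right) - -4104938\right) \left(2352433 - 1265599\right) = \left(-3296 + 4104938\right) 1086834 = 4101642 \cdot 1086834 = 4457803981428$)
$\frac{1}{b} = \frac{1}{4457803981428}$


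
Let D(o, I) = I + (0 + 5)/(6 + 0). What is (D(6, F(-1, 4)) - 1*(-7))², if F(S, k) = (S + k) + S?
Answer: 3481/36 ≈ 96.694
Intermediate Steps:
F(S, k) = k + 2*S
D(o, I) = ⅚ + I (D(o, I) = I + 5/6 = I + 5*(⅙) = I + ⅚ = ⅚ + I)
(D(6, F(-1, 4)) - 1*(-7))² = ((⅚ + (4 + 2*(-1))) - 1*(-7))² = ((⅚ + (4 - 2)) + 7)² = ((⅚ + 2) + 7)² = (17/6 + 7)² = (59/6)² = 3481/36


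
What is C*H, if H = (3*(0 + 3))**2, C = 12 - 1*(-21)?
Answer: 2673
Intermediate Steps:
C = 33 (C = 12 + 21 = 33)
H = 81 (H = (3*3)**2 = 9**2 = 81)
C*H = 33*81 = 2673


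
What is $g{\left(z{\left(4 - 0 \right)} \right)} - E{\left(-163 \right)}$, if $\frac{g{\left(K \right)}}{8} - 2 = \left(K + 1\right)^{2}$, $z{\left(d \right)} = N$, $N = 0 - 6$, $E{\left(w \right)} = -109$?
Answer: $325$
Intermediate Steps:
$N = -6$
$z{\left(d \right)} = -6$
$g{\left(K \right)} = 16 + 8 \left(1 + K\right)^{2}$ ($g{\left(K \right)} = 16 + 8 \left(K + 1\right)^{2} = 16 + 8 \left(1 + K\right)^{2}$)
$g{\left(z{\left(4 - 0 \right)} \right)} - E{\left(-163 \right)} = \left(16 + 8 \left(1 - 6\right)^{2}\right) - -109 = \left(16 + 8 \left(-5\right)^{2}\right) + 109 = \left(16 + 8 \cdot 25\right) + 109 = \left(16 + 200\right) + 109 = 216 + 109 = 325$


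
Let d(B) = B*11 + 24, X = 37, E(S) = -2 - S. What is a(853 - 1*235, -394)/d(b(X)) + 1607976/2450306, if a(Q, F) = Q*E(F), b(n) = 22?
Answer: 21215323284/23277907 ≈ 911.39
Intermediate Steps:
a(Q, F) = Q*(-2 - F)
d(B) = 24 + 11*B (d(B) = 11*B + 24 = 24 + 11*B)
a(853 - 1*235, -394)/d(b(X)) + 1607976/2450306 = (-(853 - 1*235)*(2 - 394))/(24 + 11*22) + 1607976/2450306 = (-1*(853 - 235)*(-392))/(24 + 242) + 1607976*(1/2450306) = -1*618*(-392)/266 + 803988/1225153 = 242256*(1/266) + 803988/1225153 = 17304/19 + 803988/1225153 = 21215323284/23277907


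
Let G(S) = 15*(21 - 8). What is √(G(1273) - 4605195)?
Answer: 50*I*√1842 ≈ 2145.9*I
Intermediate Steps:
G(S) = 195 (G(S) = 15*13 = 195)
√(G(1273) - 4605195) = √(195 - 4605195) = √(-4605000) = 50*I*√1842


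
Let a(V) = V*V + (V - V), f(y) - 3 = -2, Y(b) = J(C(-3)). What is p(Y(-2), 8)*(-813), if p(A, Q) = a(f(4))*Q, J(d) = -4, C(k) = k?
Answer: -6504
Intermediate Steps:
Y(b) = -4
f(y) = 1 (f(y) = 3 - 2 = 1)
a(V) = V² (a(V) = V² + 0 = V²)
p(A, Q) = Q (p(A, Q) = 1²*Q = 1*Q = Q)
p(Y(-2), 8)*(-813) = 8*(-813) = -6504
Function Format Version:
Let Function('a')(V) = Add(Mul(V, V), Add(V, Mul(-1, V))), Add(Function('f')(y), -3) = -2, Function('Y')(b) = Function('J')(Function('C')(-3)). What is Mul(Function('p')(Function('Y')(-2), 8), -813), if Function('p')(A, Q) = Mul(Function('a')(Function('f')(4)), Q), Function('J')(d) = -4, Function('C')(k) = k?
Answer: -6504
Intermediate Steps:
Function('Y')(b) = -4
Function('f')(y) = 1 (Function('f')(y) = Add(3, -2) = 1)
Function('a')(V) = Pow(V, 2) (Function('a')(V) = Add(Pow(V, 2), 0) = Pow(V, 2))
Function('p')(A, Q) = Q (Function('p')(A, Q) = Mul(Pow(1, 2), Q) = Mul(1, Q) = Q)
Mul(Function('p')(Function('Y')(-2), 8), -813) = Mul(8, -813) = -6504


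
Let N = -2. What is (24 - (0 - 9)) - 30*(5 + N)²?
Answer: -237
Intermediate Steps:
(24 - (0 - 9)) - 30*(5 + N)² = (24 - (0 - 9)) - 30*(5 - 2)² = (24 - 1*(-9)) - 30*3² = (24 + 9) - 30*9 = 33 - 270 = -237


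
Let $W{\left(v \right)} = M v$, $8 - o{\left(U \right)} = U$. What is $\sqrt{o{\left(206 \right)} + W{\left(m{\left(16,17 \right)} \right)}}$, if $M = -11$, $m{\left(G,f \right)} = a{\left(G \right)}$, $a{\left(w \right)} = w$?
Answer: $i \sqrt{374} \approx 19.339 i$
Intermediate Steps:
$o{\left(U \right)} = 8 - U$
$m{\left(G,f \right)} = G$
$W{\left(v \right)} = - 11 v$
$\sqrt{o{\left(206 \right)} + W{\left(m{\left(16,17 \right)} \right)}} = \sqrt{\left(8 - 206\right) - 176} = \sqrt{-198 - 176} = \sqrt{-374} = i \sqrt{374}$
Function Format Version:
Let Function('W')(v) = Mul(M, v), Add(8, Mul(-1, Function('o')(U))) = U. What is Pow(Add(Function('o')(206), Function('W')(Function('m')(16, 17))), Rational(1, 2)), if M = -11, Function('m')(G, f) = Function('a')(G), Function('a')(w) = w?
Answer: Mul(I, Pow(374, Rational(1, 2))) ≈ Mul(19.339, I)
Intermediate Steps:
Function('o')(U) = Add(8, Mul(-1, U))
Function('m')(G, f) = G
Function('W')(v) = Mul(-11, v)
Pow(Add(Function('o')(206), Function('W')(Function('m')(16, 17))), Rational(1, 2)) = Pow(Add(Add(8, Mul(-1, 206)), Mul(-11, 16)), Rational(1, 2)) = Pow(Add(Add(8, -206), -176), Rational(1, 2)) = Pow(Add(-198, -176), Rational(1, 2)) = Pow(-374, Rational(1, 2)) = Mul(I, Pow(374, Rational(1, 2)))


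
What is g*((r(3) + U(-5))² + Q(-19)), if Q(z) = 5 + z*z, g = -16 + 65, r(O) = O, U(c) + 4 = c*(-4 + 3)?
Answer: 18718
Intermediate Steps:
U(c) = -4 - c (U(c) = -4 + c*(-4 + 3) = -4 + c*(-1) = -4 - c)
g = 49
Q(z) = 5 + z²
g*((r(3) + U(-5))² + Q(-19)) = 49*((3 + (-4 - 1*(-5)))² + (5 + (-19)²)) = 49*((3 + (-4 + 5))² + (5 + 361)) = 49*((3 + 1)² + 366) = 49*(4² + 366) = 49*(16 + 366) = 49*382 = 18718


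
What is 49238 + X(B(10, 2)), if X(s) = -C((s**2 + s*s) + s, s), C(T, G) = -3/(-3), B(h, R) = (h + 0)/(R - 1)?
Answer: 49237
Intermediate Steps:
B(h, R) = h/(-1 + R)
C(T, G) = 1 (C(T, G) = -3*(-1/3) = 1)
X(s) = -1 (X(s) = -1*1 = -1)
49238 + X(B(10, 2)) = 49238 - 1 = 49237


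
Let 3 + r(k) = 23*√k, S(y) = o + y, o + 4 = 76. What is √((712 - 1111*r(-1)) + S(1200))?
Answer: √(5317 - 25553*I) ≈ 125.33 - 101.94*I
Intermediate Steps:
o = 72 (o = -4 + 76 = 72)
S(y) = 72 + y
r(k) = -3 + 23*√k
√((712 - 1111*r(-1)) + S(1200)) = √((712 - 1111*(-3 + 23*√(-1))) + (72 + 1200)) = √((712 - 1111*(-3 + 23*I)) + 1272) = √((712 + (3333 - 25553*I)) + 1272) = √((4045 - 25553*I) + 1272) = √(5317 - 25553*I)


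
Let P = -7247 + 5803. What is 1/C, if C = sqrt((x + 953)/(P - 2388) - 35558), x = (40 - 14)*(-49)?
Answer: -2*I*sqrt(130535101730)/136257935 ≈ -0.0053031*I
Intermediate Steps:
x = -1274 (x = 26*(-49) = -1274)
P = -1444
C = I*sqrt(130535101730)/1916 (C = sqrt((-1274 + 953)/(-1444 - 2388) - 35558) = sqrt(-321/(-3832) - 35558) = sqrt(-321*(-1/3832) - 35558) = sqrt(321/3832 - 35558) = sqrt(-136257935/3832) = I*sqrt(130535101730)/1916 ≈ 188.57*I)
1/C = 1/(I*sqrt(130535101730)/1916) = -2*I*sqrt(130535101730)/136257935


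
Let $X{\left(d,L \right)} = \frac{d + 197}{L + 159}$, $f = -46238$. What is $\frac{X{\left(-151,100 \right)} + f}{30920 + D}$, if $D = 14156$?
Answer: $- \frac{2993899}{2918671} \approx -1.0258$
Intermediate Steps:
$X{\left(d,L \right)} = \frac{197 + d}{159 + L}$
$\frac{X{\left(-151,100 \right)} + f}{30920 + D} = \frac{\frac{197 - 151}{159 + 100} - 46238}{30920 + 14156} = \frac{\frac{1}{259} \cdot 46 - 46238}{45076} = \left(\frac{1}{259} \cdot 46 - 46238\right) \frac{1}{45076} = \left(\frac{46}{259} - 46238\right) \frac{1}{45076} = \left(- \frac{11975596}{259}\right) \frac{1}{45076} = - \frac{2993899}{2918671}$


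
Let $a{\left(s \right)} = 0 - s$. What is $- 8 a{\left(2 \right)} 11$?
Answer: $176$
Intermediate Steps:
$a{\left(s \right)} = - s$
$- 8 a{\left(2 \right)} 11 = - 8 \left(\left(-1\right) 2\right) 11 = \left(-8\right) \left(-2\right) 11 = 16 \cdot 11 = 176$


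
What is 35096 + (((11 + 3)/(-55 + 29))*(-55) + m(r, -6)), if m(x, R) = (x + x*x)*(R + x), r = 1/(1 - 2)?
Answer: 456633/13 ≈ 35126.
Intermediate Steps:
r = -1 (r = 1/(-1) = -1)
m(x, R) = (R + x)*(x + x²) (m(x, R) = (x + x²)*(R + x) = (R + x)*(x + x²))
35096 + (((11 + 3)/(-55 + 29))*(-55) + m(r, -6)) = 35096 + (((11 + 3)/(-55 + 29))*(-55) - (-6 - 1 + (-1)² - 6*(-1))) = 35096 + ((14/(-26))*(-55) - (-6 - 1 + 1 + 6)) = 35096 + ((14*(-1/26))*(-55) - 1*0) = 35096 + (-7/13*(-55) + 0) = 35096 + (385/13 + 0) = 35096 + 385/13 = 456633/13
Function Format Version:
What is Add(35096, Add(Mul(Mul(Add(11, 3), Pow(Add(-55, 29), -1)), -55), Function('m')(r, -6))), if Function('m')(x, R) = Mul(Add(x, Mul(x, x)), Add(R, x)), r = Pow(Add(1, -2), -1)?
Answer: Rational(456633, 13) ≈ 35126.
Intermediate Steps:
r = -1 (r = Pow(-1, -1) = -1)
Function('m')(x, R) = Mul(Add(R, x), Add(x, Pow(x, 2))) (Function('m')(x, R) = Mul(Add(x, Pow(x, 2)), Add(R, x)) = Mul(Add(R, x), Add(x, Pow(x, 2))))
Add(35096, Add(Mul(Mul(Add(11, 3), Pow(Add(-55, 29), -1)), -55), Function('m')(r, -6))) = Add(35096, Add(Mul(Mul(Add(11, 3), Pow(Add(-55, 29), -1)), -55), Mul(-1, Add(-6, -1, Pow(-1, 2), Mul(-6, -1))))) = Add(35096, Add(Mul(Mul(14, Pow(-26, -1)), -55), Mul(-1, Add(-6, -1, 1, 6)))) = Add(35096, Add(Mul(Mul(14, Rational(-1, 26)), -55), Mul(-1, 0))) = Add(35096, Add(Mul(Rational(-7, 13), -55), 0)) = Add(35096, Add(Rational(385, 13), 0)) = Add(35096, Rational(385, 13)) = Rational(456633, 13)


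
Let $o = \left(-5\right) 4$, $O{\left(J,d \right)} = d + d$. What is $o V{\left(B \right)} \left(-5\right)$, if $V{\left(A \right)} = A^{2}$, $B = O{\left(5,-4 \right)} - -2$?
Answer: $3600$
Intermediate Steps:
$O{\left(J,d \right)} = 2 d$
$B = -6$ ($B = 2 \left(-4\right) - -2 = -8 + 2 = -6$)
$o = -20$
$o V{\left(B \right)} \left(-5\right) = - 20 \left(-6\right)^{2} \left(-5\right) = \left(-20\right) 36 \left(-5\right) = \left(-720\right) \left(-5\right) = 3600$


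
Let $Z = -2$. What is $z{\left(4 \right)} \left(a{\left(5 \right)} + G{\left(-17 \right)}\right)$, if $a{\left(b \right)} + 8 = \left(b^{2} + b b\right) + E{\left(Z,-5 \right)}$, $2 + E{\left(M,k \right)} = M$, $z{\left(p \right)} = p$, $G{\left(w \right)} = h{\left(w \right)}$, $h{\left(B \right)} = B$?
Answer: $84$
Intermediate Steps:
$G{\left(w \right)} = w$
$E{\left(M,k \right)} = -2 + M$
$a{\left(b \right)} = -12 + 2 b^{2}$ ($a{\left(b \right)} = -8 - \left(4 - b^{2} - b b\right) = -8 + \left(\left(b^{2} + b^{2}\right) - 4\right) = -8 + \left(2 b^{2} - 4\right) = -8 + \left(-4 + 2 b^{2}\right) = -12 + 2 b^{2}$)
$z{\left(4 \right)} \left(a{\left(5 \right)} + G{\left(-17 \right)}\right) = 4 \left(\left(-12 + 2 \cdot 5^{2}\right) - 17\right) = 4 \left(\left(-12 + 2 \cdot 25\right) - 17\right) = 4 \left(\left(-12 + 50\right) - 17\right) = 4 \left(38 - 17\right) = 4 \cdot 21 = 84$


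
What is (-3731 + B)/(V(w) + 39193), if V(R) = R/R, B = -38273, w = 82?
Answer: -21002/19597 ≈ -1.0717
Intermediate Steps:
V(R) = 1
(-3731 + B)/(V(w) + 39193) = (-3731 - 38273)/(1 + 39193) = -42004/39194 = -42004*1/39194 = -21002/19597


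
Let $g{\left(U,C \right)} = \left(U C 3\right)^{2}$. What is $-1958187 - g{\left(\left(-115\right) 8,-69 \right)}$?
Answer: $-36269351787$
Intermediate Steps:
$g{\left(U,C \right)} = 9 C^{2} U^{2}$ ($g{\left(U,C \right)} = \left(C U 3\right)^{2} = \left(3 C U\right)^{2} = 9 C^{2} U^{2}$)
$-1958187 - g{\left(\left(-115\right) 8,-69 \right)} = -1958187 - 9 \left(-69\right)^{2} \left(\left(-115\right) 8\right)^{2} = -1958187 - 9 \cdot 4761 \left(-920\right)^{2} = -1958187 - 9 \cdot 4761 \cdot 846400 = -1958187 - 36267393600 = -36269351787$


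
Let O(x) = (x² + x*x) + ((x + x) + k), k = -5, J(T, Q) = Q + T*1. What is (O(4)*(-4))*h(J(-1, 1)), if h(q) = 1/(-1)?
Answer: 140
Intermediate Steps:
J(T, Q) = Q + T
O(x) = -5 + 2*x + 2*x² (O(x) = (x² + x*x) + ((x + x) - 5) = (x² + x²) + (2*x - 5) = 2*x² + (-5 + 2*x) = -5 + 2*x + 2*x²)
h(q) = -1
(O(4)*(-4))*h(J(-1, 1)) = ((-5 + 2*4 + 2*4²)*(-4))*(-1) = ((-5 + 8 + 2*16)*(-4))*(-1) = ((-5 + 8 + 32)*(-4))*(-1) = (35*(-4))*(-1) = -140*(-1) = 140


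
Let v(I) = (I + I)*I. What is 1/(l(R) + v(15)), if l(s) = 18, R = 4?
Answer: 1/468 ≈ 0.0021368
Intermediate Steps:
v(I) = 2*I**2 (v(I) = (2*I)*I = 2*I**2)
1/(l(R) + v(15)) = 1/(18 + 2*15**2) = 1/(18 + 2*225) = 1/(18 + 450) = 1/468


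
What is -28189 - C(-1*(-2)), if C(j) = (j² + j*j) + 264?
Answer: -28461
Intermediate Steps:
C(j) = 264 + 2*j² (C(j) = (j² + j²) + 264 = 2*j² + 264 = 264 + 2*j²)
-28189 - C(-1*(-2)) = -28189 - (264 + 2*(-1*(-2))²) = -28189 - (264 + 2*2²) = -28189 - (264 + 2*4) = -28189 - (264 + 8) = -28189 - 1*272 = -28189 - 272 = -28461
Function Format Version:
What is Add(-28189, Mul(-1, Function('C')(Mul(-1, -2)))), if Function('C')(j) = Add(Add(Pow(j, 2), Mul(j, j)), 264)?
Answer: -28461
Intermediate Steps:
Function('C')(j) = Add(264, Mul(2, Pow(j, 2))) (Function('C')(j) = Add(Add(Pow(j, 2), Pow(j, 2)), 264) = Add(Mul(2, Pow(j, 2)), 264) = Add(264, Mul(2, Pow(j, 2))))
Add(-28189, Mul(-1, Function('C')(Mul(-1, -2)))) = Add(-28189, Mul(-1, Add(264, Mul(2, Pow(Mul(-1, -2), 2))))) = Add(-28189, Mul(-1, Add(264, Mul(2, Pow(2, 2))))) = Add(-28189, Mul(-1, Add(264, Mul(2, 4)))) = Add(-28189, Mul(-1, Add(264, 8))) = Add(-28189, Mul(-1, 272)) = Add(-28189, -272) = -28461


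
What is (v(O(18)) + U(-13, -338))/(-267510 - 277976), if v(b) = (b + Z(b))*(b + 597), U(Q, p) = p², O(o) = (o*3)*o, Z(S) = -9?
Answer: -1625191/545486 ≈ -2.9793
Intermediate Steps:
O(o) = 3*o² (O(o) = (3*o)*o = 3*o²)
v(b) = (-9 + b)*(597 + b) (v(b) = (b - 9)*(b + 597) = (-9 + b)*(597 + b))
(v(O(18)) + U(-13, -338))/(-267510 - 277976) = ((-5373 + (3*18²)² + 588*(3*18²)) + (-338)²)/(-267510 - 277976) = ((-5373 + (3*324)² + 588*(3*324)) + 114244)/(-545486) = ((-5373 + 972² + 588*972) + 114244)*(-1/545486) = ((-5373 + 944784 + 571536) + 114244)*(-1/545486) = (1510947 + 114244)*(-1/545486) = 1625191*(-1/545486) = -1625191/545486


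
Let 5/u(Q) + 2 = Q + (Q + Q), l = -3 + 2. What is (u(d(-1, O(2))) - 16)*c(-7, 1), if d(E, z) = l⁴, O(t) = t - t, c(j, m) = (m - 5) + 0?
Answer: 44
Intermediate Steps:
c(j, m) = -5 + m (c(j, m) = (-5 + m) + 0 = -5 + m)
l = -1
O(t) = 0
d(E, z) = 1 (d(E, z) = (-1)⁴ = 1)
u(Q) = 5/(-2 + 3*Q) (u(Q) = 5/(-2 + (Q + (Q + Q))) = 5/(-2 + (Q + 2*Q)) = 5/(-2 + 3*Q))
(u(d(-1, O(2))) - 16)*c(-7, 1) = (5/(-2 + 3*1) - 16)*(-5 + 1) = (5/(-2 + 3) - 16)*(-4) = (5/1 - 16)*(-4) = (5*1 - 16)*(-4) = (5 - 16)*(-4) = -11*(-4) = 44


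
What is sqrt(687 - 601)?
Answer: sqrt(86) ≈ 9.2736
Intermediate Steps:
sqrt(687 - 601) = sqrt(86)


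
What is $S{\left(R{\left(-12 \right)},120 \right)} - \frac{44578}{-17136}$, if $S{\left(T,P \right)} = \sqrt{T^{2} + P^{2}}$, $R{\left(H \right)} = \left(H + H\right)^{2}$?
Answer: $\frac{22289}{8568} + 24 \sqrt{601} \approx 590.97$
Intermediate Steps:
$R{\left(H \right)} = 4 H^{2}$ ($R{\left(H \right)} = \left(2 H\right)^{2} = 4 H^{2}$)
$S{\left(T,P \right)} = \sqrt{P^{2} + T^{2}}$
$S{\left(R{\left(-12 \right)},120 \right)} - \frac{44578}{-17136} = \sqrt{120^{2} + \left(4 \left(-12\right)^{2}\right)^{2}} - \frac{44578}{-17136} = \sqrt{14400 + \left(4 \cdot 144\right)^{2}} - - \frac{22289}{8568} = \sqrt{14400 + 576^{2}} + \frac{22289}{8568} = \sqrt{14400 + 331776} + \frac{22289}{8568} = \sqrt{346176} + \frac{22289}{8568} = 24 \sqrt{601} + \frac{22289}{8568} = \frac{22289}{8568} + 24 \sqrt{601}$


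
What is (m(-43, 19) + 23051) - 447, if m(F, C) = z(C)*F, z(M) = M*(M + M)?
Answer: -8442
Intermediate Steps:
z(M) = 2*M² (z(M) = M*(2*M) = 2*M²)
m(F, C) = 2*F*C² (m(F, C) = (2*C²)*F = 2*F*C²)
(m(-43, 19) + 23051) - 447 = (2*(-43)*19² + 23051) - 447 = (2*(-43)*361 + 23051) - 447 = (-31046 + 23051) - 447 = -7995 - 447 = -8442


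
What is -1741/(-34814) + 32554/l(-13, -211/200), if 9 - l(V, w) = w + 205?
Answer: -226599111351/1357363046 ≈ -166.94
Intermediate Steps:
l(V, w) = -196 - w (l(V, w) = 9 - (w + 205) = 9 - (205 + w) = 9 + (-205 - w) = -196 - w)
-1741/(-34814) + 32554/l(-13, -211/200) = -1741/(-34814) + 32554/(-196 - (-211)/200) = -1741*(-1/34814) + 32554/(-196 - (-211)/200) = 1741/34814 + 32554/(-196 - 1*(-211/200)) = 1741/34814 + 32554/(-196 + 211/200) = 1741/34814 + 32554/(-38989/200) = 1741/34814 + 32554*(-200/38989) = 1741/34814 - 6510800/38989 = -226599111351/1357363046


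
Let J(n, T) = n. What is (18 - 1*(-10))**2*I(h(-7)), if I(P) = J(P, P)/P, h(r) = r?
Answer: 784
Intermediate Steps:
I(P) = 1 (I(P) = P/P = 1)
(18 - 1*(-10))**2*I(h(-7)) = (18 - 1*(-10))**2*1 = (18 + 10)**2*1 = 28**2*1 = 784*1 = 784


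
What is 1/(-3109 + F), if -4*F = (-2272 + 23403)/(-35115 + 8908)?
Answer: -104828/325889121 ≈ -0.00032167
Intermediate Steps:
F = 21131/104828 (F = -(-2272 + 23403)/(4*(-35115 + 8908)) = -21131/(4*(-26207)) = -21131*(-1)/(4*26207) = -¼*(-21131/26207) = 21131/104828 ≈ 0.20158)
1/(-3109 + F) = 1/(-3109 + 21131/104828) = 1/(-325889121/104828) = -104828/325889121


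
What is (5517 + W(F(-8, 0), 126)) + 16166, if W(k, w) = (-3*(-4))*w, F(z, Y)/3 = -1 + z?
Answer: 23195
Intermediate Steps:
F(z, Y) = -3 + 3*z (F(z, Y) = 3*(-1 + z) = -3 + 3*z)
W(k, w) = 12*w
(5517 + W(F(-8, 0), 126)) + 16166 = (5517 + 12*126) + 16166 = (5517 + 1512) + 16166 = 7029 + 16166 = 23195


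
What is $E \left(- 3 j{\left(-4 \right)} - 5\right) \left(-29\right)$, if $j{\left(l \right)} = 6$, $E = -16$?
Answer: $-10672$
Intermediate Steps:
$E \left(- 3 j{\left(-4 \right)} - 5\right) \left(-29\right) = - 16 \left(\left(-3\right) 6 - 5\right) \left(-29\right) = - 16 \left(-18 - 5\right) \left(-29\right) = \left(-16\right) \left(-23\right) \left(-29\right) = 368 \left(-29\right) = -10672$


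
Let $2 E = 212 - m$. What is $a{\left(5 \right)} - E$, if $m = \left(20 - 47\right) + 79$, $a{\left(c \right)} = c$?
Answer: $-75$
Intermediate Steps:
$m = 52$ ($m = -27 + 79 = 52$)
$E = 80$ ($E = \frac{212 - 52}{2} = \frac{1}{2} \cdot 160 = 80$)
$a{\left(5 \right)} - E = 5 - 80 = -75$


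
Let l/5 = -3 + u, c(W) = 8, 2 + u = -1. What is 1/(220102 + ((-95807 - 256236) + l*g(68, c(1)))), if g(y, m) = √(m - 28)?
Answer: I/(-131941*I + 60*√5) ≈ -7.5791e-6 + 7.7068e-9*I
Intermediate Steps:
u = -3 (u = -2 - 1 = -3)
l = -30 (l = 5*(-3 - 3) = 5*(-6) = -30)
g(y, m) = √(-28 + m)
1/(220102 + ((-95807 - 256236) + l*g(68, c(1)))) = 1/(220102 + ((-95807 - 256236) - 30*√(-28 + 8))) = 1/(220102 + (-352043 - 60*I*√5)) = 1/(-131941 - 60*I*√5)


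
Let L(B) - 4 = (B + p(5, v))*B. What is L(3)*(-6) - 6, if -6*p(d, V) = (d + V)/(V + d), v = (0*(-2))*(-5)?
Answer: -81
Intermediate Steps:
v = 0 (v = 0*(-5) = 0)
p(d, V) = -⅙ (p(d, V) = -(d + V)/(6*(V + d)) = -(V + d)/(6*(V + d)) = -⅙*1 = -⅙)
L(B) = 4 + B*(-⅙ + B) (L(B) = 4 + (B - ⅙)*B = 4 + (-⅙ + B)*B = 4 + B*(-⅙ + B))
L(3)*(-6) - 6 = (4 + 3² - ⅙*3)*(-6) - 6 = (4 + 9 - ½)*(-6) - 6 = (25/2)*(-6) - 6 = -75 - 6 = -81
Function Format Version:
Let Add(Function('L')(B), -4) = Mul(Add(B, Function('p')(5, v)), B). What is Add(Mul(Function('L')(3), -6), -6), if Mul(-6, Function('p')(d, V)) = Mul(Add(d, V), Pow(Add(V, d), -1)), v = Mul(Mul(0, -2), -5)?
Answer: -81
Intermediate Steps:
v = 0 (v = Mul(0, -5) = 0)
Function('p')(d, V) = Rational(-1, 6) (Function('p')(d, V) = Mul(Rational(-1, 6), Mul(Add(d, V), Pow(Add(V, d), -1))) = Mul(Rational(-1, 6), Mul(Add(V, d), Pow(Add(V, d), -1))) = Mul(Rational(-1, 6), 1) = Rational(-1, 6))
Function('L')(B) = Add(4, Mul(B, Add(Rational(-1, 6), B))) (Function('L')(B) = Add(4, Mul(Add(B, Rational(-1, 6)), B)) = Add(4, Mul(Add(Rational(-1, 6), B), B)) = Add(4, Mul(B, Add(Rational(-1, 6), B))))
Add(Mul(Function('L')(3), -6), -6) = Add(Mul(Add(4, Pow(3, 2), Mul(Rational(-1, 6), 3)), -6), -6) = Add(Mul(Add(4, 9, Rational(-1, 2)), -6), -6) = Add(Mul(Rational(25, 2), -6), -6) = Add(-75, -6) = -81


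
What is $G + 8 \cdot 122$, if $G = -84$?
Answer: $892$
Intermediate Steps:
$G + 8 \cdot 122 = -84 + 8 \cdot 122 = -84 + 976 = 892$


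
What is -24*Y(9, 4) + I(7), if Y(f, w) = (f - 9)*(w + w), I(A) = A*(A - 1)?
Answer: 42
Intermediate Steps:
I(A) = A*(-1 + A)
Y(f, w) = 2*w*(-9 + f) (Y(f, w) = (-9 + f)*(2*w) = 2*w*(-9 + f))
-24*Y(9, 4) + I(7) = -48*4*(-9 + 9) + 7*(-1 + 7) = -48*4*0 + 7*6 = -24*0 + 42 = 0 + 42 = 42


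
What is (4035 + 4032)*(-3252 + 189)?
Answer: -24709221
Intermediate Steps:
(4035 + 4032)*(-3252 + 189) = 8067*(-3063) = -24709221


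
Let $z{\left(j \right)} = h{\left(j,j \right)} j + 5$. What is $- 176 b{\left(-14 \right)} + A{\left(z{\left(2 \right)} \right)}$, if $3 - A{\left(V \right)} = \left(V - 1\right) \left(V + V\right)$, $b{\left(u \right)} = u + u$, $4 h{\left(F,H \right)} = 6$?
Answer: $4819$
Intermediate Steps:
$h{\left(F,H \right)} = \frac{3}{2}$ ($h{\left(F,H \right)} = \frac{1}{4} \cdot 6 = \frac{3}{2}$)
$b{\left(u \right)} = 2 u$
$z{\left(j \right)} = 5 + \frac{3 j}{2}$ ($z{\left(j \right)} = \frac{3 j}{2} + 5 = 5 + \frac{3 j}{2}$)
$A{\left(V \right)} = 3 - 2 V \left(-1 + V\right)$ ($A{\left(V \right)} = 3 - \left(V - 1\right) \left(V + V\right) = 3 - \left(-1 + V\right) 2 V = 3 - 2 V \left(-1 + V\right)$)
$- 176 b{\left(-14 \right)} + A{\left(z{\left(2 \right)} \right)} = - 176 \cdot 2 \left(-14\right) + \left(3 - 2 \left(5 + \frac{3}{2} \cdot 2\right)^{2} + 2 \left(5 + \frac{3}{2} \cdot 2\right)\right) = \left(-176\right) \left(-28\right) + \left(3 - 2 \left(5 + 3\right)^{2} + 2 \left(5 + 3\right)\right) = 4928 + \left(3 - 2 \cdot 8^{2} + 2 \cdot 8\right) = 4928 + \left(3 - 128 + 16\right) = 4928 - 109 = 4819$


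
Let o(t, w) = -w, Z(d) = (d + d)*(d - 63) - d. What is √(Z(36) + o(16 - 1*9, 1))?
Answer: I*√1981 ≈ 44.508*I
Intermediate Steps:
Z(d) = -d + 2*d*(-63 + d) (Z(d) = (2*d)*(-63 + d) - d = 2*d*(-63 + d) - d = -d + 2*d*(-63 + d))
√(Z(36) + o(16 - 1*9, 1)) = √(36*(-127 + 2*36) - 1*1) = √(36*(-127 + 72) - 1) = √(36*(-55) - 1) = √(-1980 - 1) = √(-1981) = I*√1981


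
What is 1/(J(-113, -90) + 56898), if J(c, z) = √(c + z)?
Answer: 1962/111633883 - I*√203/3237382607 ≈ 1.7575e-5 - 4.401e-9*I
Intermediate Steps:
1/(J(-113, -90) + 56898) = 1/(√(-113 - 90) + 56898) = 1/(√(-203) + 56898) = 1/(I*√203 + 56898) = 1/(56898 + I*√203)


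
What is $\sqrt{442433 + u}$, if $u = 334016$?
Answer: $\sqrt{776449} \approx 881.16$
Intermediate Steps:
$\sqrt{442433 + u} = \sqrt{442433 + 334016} = \sqrt{776449}$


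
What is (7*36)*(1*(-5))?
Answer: -1260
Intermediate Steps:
(7*36)*(1*(-5)) = 252*(-5) = -1260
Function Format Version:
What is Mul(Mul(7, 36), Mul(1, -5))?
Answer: -1260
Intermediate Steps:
Mul(Mul(7, 36), Mul(1, -5)) = Mul(252, -5) = -1260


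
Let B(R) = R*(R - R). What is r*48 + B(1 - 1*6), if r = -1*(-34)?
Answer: 1632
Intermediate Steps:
r = 34
B(R) = 0 (B(R) = R*0 = 0)
r*48 + B(1 - 1*6) = 34*48 + 0 = 1632 + 0 = 1632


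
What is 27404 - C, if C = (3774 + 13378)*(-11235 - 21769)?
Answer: 566112012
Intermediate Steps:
C = -566084608 (C = 17152*(-33004) = -566084608)
27404 - C = 27404 - 1*(-566084608) = 27404 + 566084608 = 566112012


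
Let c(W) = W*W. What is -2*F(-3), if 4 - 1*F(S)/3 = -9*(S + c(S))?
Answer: -348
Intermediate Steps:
c(W) = W**2
F(S) = 12 + 27*S + 27*S**2 (F(S) = 12 - (-27)*(S + S**2) = 12 - 3*(-9*S - 9*S**2) = 12 + (27*S + 27*S**2) = 12 + 27*S + 27*S**2)
-2*F(-3) = -2*(12 + 27*(-3) + 27*(-3)**2) = -2*(12 - 81 + 27*9) = -2*(12 - 81 + 243) = -2*174 = -348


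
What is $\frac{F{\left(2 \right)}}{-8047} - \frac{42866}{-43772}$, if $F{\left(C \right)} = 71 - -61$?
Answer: $\frac{169582399}{176116642} \approx 0.9629$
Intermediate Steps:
$F{\left(C \right)} = 132$ ($F{\left(C \right)} = 71 + 61 = 132$)
$\frac{F{\left(2 \right)}}{-8047} - \frac{42866}{-43772} = \frac{132}{-8047} - \frac{42866}{-43772} = 132 \left(- \frac{1}{8047}\right) - - \frac{21433}{21886} = - \frac{132}{8047} + \frac{21433}{21886} = \frac{169582399}{176116642}$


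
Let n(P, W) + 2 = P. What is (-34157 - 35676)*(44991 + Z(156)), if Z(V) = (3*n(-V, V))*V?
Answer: 2021874849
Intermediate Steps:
n(P, W) = -2 + P
Z(V) = V*(-6 - 3*V) (Z(V) = (3*(-2 - V))*V = (-6 - 3*V)*V = V*(-6 - 3*V))
(-34157 - 35676)*(44991 + Z(156)) = (-34157 - 35676)*(44991 - 3*156*(2 + 156)) = -69833*(44991 - 3*156*158) = -69833*(44991 - 73944) = -69833*(-28953) = 2021874849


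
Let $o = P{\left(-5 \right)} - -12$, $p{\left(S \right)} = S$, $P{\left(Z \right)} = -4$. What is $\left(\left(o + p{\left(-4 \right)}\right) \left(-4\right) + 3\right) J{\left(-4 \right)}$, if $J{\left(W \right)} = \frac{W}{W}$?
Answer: $-13$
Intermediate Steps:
$J{\left(W \right)} = 1$
$o = 8$ ($o = -4 - -12 = -4 + 12 = 8$)
$\left(\left(o + p{\left(-4 \right)}\right) \left(-4\right) + 3\right) J{\left(-4 \right)} = \left(\left(8 - 4\right) \left(-4\right) + 3\right) 1 = \left(4 \left(-4\right) + 3\right) 1 = \left(-16 + 3\right) 1 = \left(-13\right) 1 = -13$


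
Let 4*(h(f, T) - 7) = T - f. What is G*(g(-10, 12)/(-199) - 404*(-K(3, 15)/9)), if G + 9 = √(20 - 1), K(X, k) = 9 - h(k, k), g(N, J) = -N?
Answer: -160702/199 + 160702*√19/1791 ≈ -416.43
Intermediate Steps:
h(f, T) = 7 - f/4 + T/4 (h(f, T) = 7 + (T - f)/4 = 7 + (-f/4 + T/4) = 7 - f/4 + T/4)
K(X, k) = 2 (K(X, k) = 9 - (7 - k/4 + k/4) = 9 - 1*7 = 9 - 7 = 2)
G = -9 + √19 (G = -9 + √(20 - 1) = -9 + √19 ≈ -4.6411)
G*(g(-10, 12)/(-199) - 404*(-K(3, 15)/9)) = (-9 + √19)*(-1*(-10)/(-199) - 404/((-9/2))) = (-9 + √19)*(10*(-1/199) - 404/((-9*½))) = (-9 + √19)*(-10/199 - 404/(-9/2)) = (-9 + √19)*(-10/199 - 404*(-2/9)) = (-9 + √19)*(-10/199 + 808/9) = (-9 + √19)*(160702/1791) = -160702/199 + 160702*√19/1791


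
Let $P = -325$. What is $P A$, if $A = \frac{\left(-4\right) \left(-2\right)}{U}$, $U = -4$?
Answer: $650$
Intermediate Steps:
$A = -2$ ($A = \frac{\left(-4\right) \left(-2\right)}{-4} = 8 \left(- \frac{1}{4}\right) = -2$)
$P A = \left(-325\right) \left(-2\right) = 650$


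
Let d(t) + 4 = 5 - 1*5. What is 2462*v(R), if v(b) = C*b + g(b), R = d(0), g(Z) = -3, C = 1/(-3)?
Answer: -12310/3 ≈ -4103.3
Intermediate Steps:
C = -1/3 ≈ -0.33333
d(t) = -4 (d(t) = -4 + (5 - 1*5) = -4 + (5 - 5) = -4 + 0 = -4)
R = -4
v(b) = -3 - b/3 (v(b) = -b/3 - 3 = -3 - b/3)
2462*v(R) = 2462*(-3 - 1/3*(-4)) = 2462*(-3 + 4/3) = 2462*(-5/3) = -12310/3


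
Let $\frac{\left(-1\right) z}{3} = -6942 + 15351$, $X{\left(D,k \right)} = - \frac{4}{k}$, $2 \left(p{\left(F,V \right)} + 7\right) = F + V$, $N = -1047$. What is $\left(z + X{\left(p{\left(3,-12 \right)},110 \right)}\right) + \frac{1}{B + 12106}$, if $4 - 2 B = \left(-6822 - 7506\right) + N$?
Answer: $- \frac{54931997707}{2177505} \approx -25227.0$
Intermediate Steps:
$p{\left(F,V \right)} = -7 + \frac{F}{2} + \frac{V}{2}$ ($p{\left(F,V \right)} = -7 + \frac{F + V}{2} = -7 + \left(\frac{F}{2} + \frac{V}{2}\right) = -7 + \frac{F}{2} + \frac{V}{2}$)
$B = \frac{15379}{2}$ ($B = 2 - \frac{\left(-6822 - 7506\right) - 1047}{2} = 2 - \frac{-14328 - 1047}{2} = 2 - - \frac{15375}{2} = 2 + \frac{15375}{2} = \frac{15379}{2} \approx 7689.5$)
$z = -25227$ ($z = - 3 \left(-6942 + 15351\right) = \left(-3\right) 8409 = -25227$)
$\left(z + X{\left(p{\left(3,-12 \right)},110 \right)}\right) + \frac{1}{B + 12106} = \left(-25227 - \frac{4}{110}\right) + \frac{1}{\frac{15379}{2} + 12106} = \left(-25227 - \frac{2}{55}\right) + \frac{1}{\frac{39591}{2}} = \left(-25227 - \frac{2}{55}\right) + \frac{2}{39591} = - \frac{1387487}{55} + \frac{2}{39591} = - \frac{54931997707}{2177505}$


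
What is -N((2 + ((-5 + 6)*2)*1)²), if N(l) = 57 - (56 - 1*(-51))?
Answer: 50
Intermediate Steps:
N(l) = -50 (N(l) = 57 - (56 + 51) = 57 - 1*107 = 57 - 107 = -50)
-N((2 + ((-5 + 6)*2)*1)²) = -1*(-50) = 50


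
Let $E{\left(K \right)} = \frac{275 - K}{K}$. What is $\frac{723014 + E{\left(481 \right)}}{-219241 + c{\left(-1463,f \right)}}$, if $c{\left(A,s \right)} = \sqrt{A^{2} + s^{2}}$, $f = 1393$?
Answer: $- \frac{76245339088248}{23118079461503} - \frac{2434386696 \sqrt{83282}}{23118079461503} \approx -3.3285$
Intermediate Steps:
$E{\left(K \right)} = \frac{275 - K}{K}$
$\frac{723014 + E{\left(481 \right)}}{-219241 + c{\left(-1463,f \right)}} = \frac{723014 + \frac{275 - 481}{481}}{-219241 + \sqrt{\left(-1463\right)^{2} + 1393^{2}}} = \frac{723014 + \frac{275 - 481}{481}}{-219241 + \sqrt{2140369 + 1940449}} = \frac{723014 + \frac{1}{481} \left(-206\right)}{-219241 + \sqrt{4080818}} = \frac{723014 - \frac{206}{481}}{-219241 + 7 \sqrt{83282}} = \frac{347769528}{481 \left(-219241 + 7 \sqrt{83282}\right)}$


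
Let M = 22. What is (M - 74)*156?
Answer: -8112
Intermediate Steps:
(M - 74)*156 = (22 - 74)*156 = -52*156 = -8112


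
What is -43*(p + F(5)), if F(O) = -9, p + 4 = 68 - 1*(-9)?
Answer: -2752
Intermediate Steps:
p = 73 (p = -4 + (68 - 1*(-9)) = -4 + (68 + 9) = -4 + 77 = 73)
-43*(p + F(5)) = -43*(73 - 9) = -43*64 = -2752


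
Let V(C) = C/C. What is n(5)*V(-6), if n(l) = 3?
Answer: 3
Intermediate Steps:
V(C) = 1
n(5)*V(-6) = 3*1 = 3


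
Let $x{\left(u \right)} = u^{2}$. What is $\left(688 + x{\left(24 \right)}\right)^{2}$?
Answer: $1597696$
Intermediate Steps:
$\left(688 + x{\left(24 \right)}\right)^{2} = \left(688 + 24^{2}\right)^{2} = \left(688 + 576\right)^{2} = 1264^{2} = 1597696$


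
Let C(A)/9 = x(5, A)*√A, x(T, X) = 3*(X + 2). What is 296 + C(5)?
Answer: 296 + 189*√5 ≈ 718.62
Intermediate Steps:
x(T, X) = 6 + 3*X (x(T, X) = 3*(2 + X) = 6 + 3*X)
C(A) = 9*√A*(6 + 3*A) (C(A) = 9*((6 + 3*A)*√A) = 9*(√A*(6 + 3*A)) = 9*√A*(6 + 3*A))
296 + C(5) = 296 + 27*√5*(2 + 5) = 296 + 27*√5*7 = 296 + 189*√5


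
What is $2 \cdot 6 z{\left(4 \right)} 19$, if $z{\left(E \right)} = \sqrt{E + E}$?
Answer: $456 \sqrt{2} \approx 644.88$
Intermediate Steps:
$z{\left(E \right)} = \sqrt{2} \sqrt{E}$ ($z{\left(E \right)} = \sqrt{2 E} = \sqrt{2} \sqrt{E}$)
$2 \cdot 6 z{\left(4 \right)} 19 = 2 \cdot 6 \sqrt{2} \sqrt{4} \cdot 19 = 12 \sqrt{2} \cdot 2 \cdot 19 = 12 \cdot 2 \sqrt{2} \cdot 19 = 24 \sqrt{2} \cdot 19 = 456 \sqrt{2}$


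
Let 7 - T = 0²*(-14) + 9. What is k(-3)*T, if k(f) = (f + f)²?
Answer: -72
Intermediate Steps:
k(f) = 4*f² (k(f) = (2*f)² = 4*f²)
T = -2 (T = 7 - (0²*(-14) + 9) = 7 - (0*(-14) + 9) = 7 - (0 + 9) = 7 - 1*9 = 7 - 9 = -2)
k(-3)*T = (4*(-3)²)*(-2) = (4*9)*(-2) = 36*(-2) = -72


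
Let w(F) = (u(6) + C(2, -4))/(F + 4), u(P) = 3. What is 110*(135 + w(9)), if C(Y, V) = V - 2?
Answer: 192720/13 ≈ 14825.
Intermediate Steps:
C(Y, V) = -2 + V
w(F) = -3/(4 + F) (w(F) = (3 + (-2 - 4))/(F + 4) = (3 - 6)/(4 + F) = -3/(4 + F))
110*(135 + w(9)) = 110*(135 - 3/(4 + 9)) = 110*(135 - 3/13) = 110*(1752/13) = 192720/13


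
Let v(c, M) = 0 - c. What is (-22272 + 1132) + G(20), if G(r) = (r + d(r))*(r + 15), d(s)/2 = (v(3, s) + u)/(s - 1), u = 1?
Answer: -388500/19 ≈ -20447.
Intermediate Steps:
v(c, M) = -c
d(s) = -4/(-1 + s) (d(s) = 2*((-1*3 + 1)/(s - 1)) = 2*((-3 + 1)/(-1 + s)) = 2*(-2/(-1 + s)) = -4/(-1 + s))
G(r) = (15 + r)*(r - 4/(-1 + r)) (G(r) = (r - 4/(-1 + r))*(r + 15) = (r - 4/(-1 + r))*(15 + r) = (15 + r)*(r - 4/(-1 + r)))
(-22272 + 1132) + G(20) = (-22272 + 1132) + (-60 - 4*20 + 20*(-1 + 20)*(15 + 20))/(-1 + 20) = -21140 + (-60 - 80 + 20*19*35)/19 = -21140 + (-60 - 80 + 13300)/19 = -21140 + (1/19)*13160 = -21140 + 13160/19 = -388500/19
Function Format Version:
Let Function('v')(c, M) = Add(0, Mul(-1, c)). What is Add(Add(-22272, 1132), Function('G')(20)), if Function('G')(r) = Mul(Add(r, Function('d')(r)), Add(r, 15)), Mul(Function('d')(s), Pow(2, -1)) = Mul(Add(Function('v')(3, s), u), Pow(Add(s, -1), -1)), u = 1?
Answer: Rational(-388500, 19) ≈ -20447.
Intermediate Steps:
Function('v')(c, M) = Mul(-1, c)
Function('d')(s) = Mul(-4, Pow(Add(-1, s), -1)) (Function('d')(s) = Mul(2, Mul(Add(Mul(-1, 3), 1), Pow(Add(s, -1), -1))) = Mul(2, Mul(Add(-3, 1), Pow(Add(-1, s), -1))) = Mul(2, Mul(-2, Pow(Add(-1, s), -1))) = Mul(-4, Pow(Add(-1, s), -1)))
Function('G')(r) = Mul(Add(15, r), Add(r, Mul(-4, Pow(Add(-1, r), -1)))) (Function('G')(r) = Mul(Add(r, Mul(-4, Pow(Add(-1, r), -1))), Add(r, 15)) = Mul(Add(r, Mul(-4, Pow(Add(-1, r), -1))), Add(15, r)) = Mul(Add(15, r), Add(r, Mul(-4, Pow(Add(-1, r), -1)))))
Add(Add(-22272, 1132), Function('G')(20)) = Add(Add(-22272, 1132), Mul(Pow(Add(-1, 20), -1), Add(-60, Mul(-4, 20), Mul(20, Add(-1, 20), Add(15, 20))))) = Add(-21140, Mul(Pow(19, -1), Add(-60, -80, Mul(20, 19, 35)))) = Add(-21140, Mul(Rational(1, 19), Add(-60, -80, 13300))) = Add(-21140, Mul(Rational(1, 19), 13160)) = Add(-21140, Rational(13160, 19)) = Rational(-388500, 19)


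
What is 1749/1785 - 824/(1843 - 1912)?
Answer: 530507/41055 ≈ 12.922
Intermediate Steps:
1749/1785 - 824/(1843 - 1912) = 1749*(1/1785) - 824/(-69) = 583/595 - 824*(-1/69) = 583/595 + 824/69 = 530507/41055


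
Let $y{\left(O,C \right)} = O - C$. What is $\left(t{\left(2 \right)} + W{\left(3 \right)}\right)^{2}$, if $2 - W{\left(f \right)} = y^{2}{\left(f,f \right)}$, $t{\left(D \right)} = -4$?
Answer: $4$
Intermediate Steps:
$W{\left(f \right)} = 2$ ($W{\left(f \right)} = 2 - \left(f - f\right)^{2} = 2 - 0^{2} = 2 - 0 = 2 + 0 = 2$)
$\left(t{\left(2 \right)} + W{\left(3 \right)}\right)^{2} = \left(-4 + 2\right)^{2} = \left(-2\right)^{2} = 4$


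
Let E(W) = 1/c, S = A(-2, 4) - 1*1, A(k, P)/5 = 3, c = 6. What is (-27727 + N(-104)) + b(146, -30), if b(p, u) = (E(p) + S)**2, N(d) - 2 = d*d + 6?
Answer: -601283/36 ≈ -16702.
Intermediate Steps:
A(k, P) = 15 (A(k, P) = 5*3 = 15)
N(d) = 8 + d**2 (N(d) = 2 + (d*d + 6) = 2 + (d**2 + 6) = 2 + (6 + d**2) = 8 + d**2)
S = 14 (S = 15 - 1*1 = 15 - 1 = 14)
E(W) = 1/6
b(p, u) = 7225/36 (b(p, u) = (1/6 + 14)**2 = (85/6)**2 = 7225/36)
(-27727 + N(-104)) + b(146, -30) = (-27727 + (8 + (-104)**2)) + 7225/36 = (-27727 + (8 + 10816)) + 7225/36 = (-27727 + 10824) + 7225/36 = -16903 + 7225/36 = -601283/36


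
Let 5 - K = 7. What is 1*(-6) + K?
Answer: -8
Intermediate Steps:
K = -2 (K = 5 - 1*7 = 5 - 7 = -2)
1*(-6) + K = 1*(-6) - 2 = -6 - 2 = -8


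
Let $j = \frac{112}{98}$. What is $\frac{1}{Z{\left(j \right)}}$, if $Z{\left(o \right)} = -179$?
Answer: $- \frac{1}{179} \approx -0.0055866$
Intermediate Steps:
$j = \frac{8}{7}$ ($j = 112 \cdot \frac{1}{98} = \frac{8}{7} \approx 1.1429$)
$\frac{1}{Z{\left(j \right)}} = \frac{1}{-179} = - \frac{1}{179}$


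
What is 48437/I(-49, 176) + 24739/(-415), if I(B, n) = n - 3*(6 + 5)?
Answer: 16563678/59345 ≈ 279.11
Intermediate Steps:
I(B, n) = -33 + n (I(B, n) = n - 3*11 = n - 33 = -33 + n)
48437/I(-49, 176) + 24739/(-415) = 48437/(-33 + 176) + 24739/(-415) = 48437/143 + 24739*(-1/415) = 48437*(1/143) - 24739/415 = 48437/143 - 24739/415 = 16563678/59345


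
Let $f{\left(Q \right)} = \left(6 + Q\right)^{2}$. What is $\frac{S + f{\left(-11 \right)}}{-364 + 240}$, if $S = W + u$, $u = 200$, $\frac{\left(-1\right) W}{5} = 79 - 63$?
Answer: $- \frac{145}{124} \approx -1.1694$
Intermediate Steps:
$W = -80$ ($W = - 5 \left(79 - 63\right) = \left(-5\right) 16 = -80$)
$S = 120$ ($S = -80 + 200 = 120$)
$\frac{S + f{\left(-11 \right)}}{-364 + 240} = \frac{120 + \left(6 - 11\right)^{2}}{-364 + 240} = \frac{120 + \left(-5\right)^{2}}{-124} = \left(120 + 25\right) \left(- \frac{1}{124}\right) = 145 \left(- \frac{1}{124}\right) = - \frac{145}{124}$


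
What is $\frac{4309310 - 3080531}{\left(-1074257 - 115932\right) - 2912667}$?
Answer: $- \frac{1228779}{4102856} \approx -0.29949$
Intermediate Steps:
$\frac{4309310 - 3080531}{\left(-1074257 - 115932\right) - 2912667} = \frac{1228779}{-1190189 - 2912667} = \frac{1228779}{-4102856} = 1228779 \left(- \frac{1}{4102856}\right) = - \frac{1228779}{4102856}$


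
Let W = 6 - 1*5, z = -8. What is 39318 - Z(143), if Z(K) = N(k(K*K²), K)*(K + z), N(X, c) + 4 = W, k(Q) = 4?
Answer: 39723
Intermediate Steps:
W = 1 (W = 6 - 5 = 1)
N(X, c) = -3 (N(X, c) = -4 + 1 = -3)
Z(K) = 24 - 3*K (Z(K) = -3*(K - 8) = -3*(-8 + K) = 24 - 3*K)
39318 - Z(143) = 39318 - (24 - 3*143) = 39318 - (24 - 429) = 39318 - 1*(-405) = 39318 + 405 = 39723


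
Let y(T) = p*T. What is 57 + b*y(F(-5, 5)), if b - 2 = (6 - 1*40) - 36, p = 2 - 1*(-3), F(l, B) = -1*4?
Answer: 1417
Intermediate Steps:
F(l, B) = -4
p = 5 (p = 2 + 3 = 5)
y(T) = 5*T
b = -68 (b = 2 + ((6 - 1*40) - 36) = 2 + ((6 - 40) - 36) = 2 + (-34 - 36) = 2 - 70 = -68)
57 + b*y(F(-5, 5)) = 57 - 340*(-4) = 57 - 68*(-20) = 57 + 1360 = 1417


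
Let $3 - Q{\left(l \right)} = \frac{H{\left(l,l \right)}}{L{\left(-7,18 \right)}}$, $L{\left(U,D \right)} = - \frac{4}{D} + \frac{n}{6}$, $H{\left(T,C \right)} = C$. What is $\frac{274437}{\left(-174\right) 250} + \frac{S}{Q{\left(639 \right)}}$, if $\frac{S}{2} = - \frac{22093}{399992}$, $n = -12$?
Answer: $- \frac{26580293608031}{4212890740500} \approx -6.3093$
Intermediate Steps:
$L{\left(U,D \right)} = -2 - \frac{4}{D}$ ($L{\left(U,D \right)} = - \frac{4}{D} - \frac{12}{6} = - \frac{4}{D} - 2 = -2 - \frac{4}{D}$)
$Q{\left(l \right)} = 3 + \frac{9 l}{20}$ ($Q{\left(l \right)} = 3 - \frac{l}{-2 - \frac{4}{18}} = 3 - \frac{l}{-2 - \frac{2}{9}} = 3 - \frac{l}{- \frac{20}{9}} = 3 - l \left(- \frac{9}{20}\right) = 3 - - \frac{9 l}{20} = 3 + \frac{9 l}{20}$)
$S = - \frac{22093}{199996}$ ($S = 2 \left(- \frac{22093}{399992}\right) = - \frac{22093}{199996} \approx -0.11047$)
$\frac{274437}{\left(-174\right) 250} + \frac{S}{Q{\left(639 \right)}} = \frac{274437}{\left(-174\right) 250} - \frac{22093}{199996 \left(3 + \frac{9}{20} \cdot 639\right)} = \frac{274437}{-43500} - \frac{22093}{199996 \left(3 + \frac{5751}{20}\right)} = 274437 \left(- \frac{1}{43500}\right) - \frac{22093}{199996 \cdot \frac{5811}{20}} = - \frac{91479}{14500} - \frac{110465}{290544189} = - \frac{26580293608031}{4212890740500}$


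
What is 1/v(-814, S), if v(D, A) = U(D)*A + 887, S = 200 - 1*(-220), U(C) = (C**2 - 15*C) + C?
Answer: 1/283077527 ≈ 3.5326e-9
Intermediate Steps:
U(C) = C**2 - 14*C
S = 420 (S = 200 + 220 = 420)
v(D, A) = 887 + A*D*(-14 + D) (v(D, A) = (D*(-14 + D))*A + 887 = A*D*(-14 + D) + 887 = 887 + A*D*(-14 + D))
1/v(-814, S) = 1/(887 + 420*(-814)*(-14 - 814)) = 1/(887 + 420*(-814)*(-828)) = 1/(887 + 283076640) = 1/283077527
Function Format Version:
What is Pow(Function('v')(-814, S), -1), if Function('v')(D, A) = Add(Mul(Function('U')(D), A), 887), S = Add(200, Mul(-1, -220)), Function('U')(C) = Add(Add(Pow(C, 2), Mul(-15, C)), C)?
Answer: Rational(1, 283077527) ≈ 3.5326e-9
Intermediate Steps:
Function('U')(C) = Add(Pow(C, 2), Mul(-14, C))
S = 420 (S = Add(200, 220) = 420)
Function('v')(D, A) = Add(887, Mul(A, D, Add(-14, D))) (Function('v')(D, A) = Add(Mul(Mul(D, Add(-14, D)), A), 887) = Add(Mul(A, D, Add(-14, D)), 887) = Add(887, Mul(A, D, Add(-14, D))))
Pow(Function('v')(-814, S), -1) = Pow(Add(887, Mul(420, -814, Add(-14, -814))), -1) = Pow(Add(887, Mul(420, -814, -828)), -1) = Pow(Add(887, 283076640), -1) = Pow(283077527, -1) = Rational(1, 283077527)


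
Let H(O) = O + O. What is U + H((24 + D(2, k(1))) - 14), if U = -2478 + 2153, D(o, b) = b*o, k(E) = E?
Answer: -301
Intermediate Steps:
U = -325
H(O) = 2*O
U + H((24 + D(2, k(1))) - 14) = -325 + 2*((24 + 1*2) - 14) = -325 + 2*((24 + 2) - 14) = -325 + 2*(26 - 14) = -325 + 2*12 = -325 + 24 = -301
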